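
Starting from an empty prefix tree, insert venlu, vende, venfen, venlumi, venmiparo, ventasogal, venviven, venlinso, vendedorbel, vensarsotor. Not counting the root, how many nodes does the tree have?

For each word, the new-node count is its length minus the longest prefix already in the trie:
  "venlu" → 5 new (v, e, n, l, u)
  "vende" → prefix "ven" already present; 2 new (d, e)
  "venfen" → prefix "ven" already present; 3 new (f, e, n)
  "venlumi" → prefix "venlu" already present; 2 new (m, i)
  "venmiparo" → prefix "ven" already present; 6 new (m, i, p, a, r, o)
  "ventasogal" → prefix "ven" already present; 7 new (t, a, s, o, g, a, l)
  "venviven" → prefix "ven" already present; 5 new (v, i, v, e, n)
  "venlinso" → prefix "venl" already present; 4 new (i, n, s, o)
  "vendedorbel" → prefix "vende" already present; 6 new (d, o, r, b, e, l)
  "vensarsotor" → prefix "ven" already present; 8 new (s, a, r, s, o, t, o, r)
Total nodes = 5 + 2 + 3 + 2 + 6 + 7 + 5 + 4 + 6 + 8 = 48

48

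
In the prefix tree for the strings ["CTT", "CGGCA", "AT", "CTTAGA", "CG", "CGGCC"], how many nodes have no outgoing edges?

A leaf is a node with no children — equivalently, the end of a word that is not a proper prefix of any other stored word.
Those words: "AT", "CGGCA", "CGGCC", "CTTAGA"
Leaf count: 4

4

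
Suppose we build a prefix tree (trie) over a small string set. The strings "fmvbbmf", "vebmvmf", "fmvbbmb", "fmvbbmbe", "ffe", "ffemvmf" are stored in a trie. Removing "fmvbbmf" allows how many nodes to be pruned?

1

A node on "fmvbbmf"'s path can go only if nothing else ends at it or branches off below it.
The suffix "f" (1 node) is used only by "fmvbbmf"; the node for "fmvbbm" still has the child "b", so pruning stops there.
Nodes removed: 1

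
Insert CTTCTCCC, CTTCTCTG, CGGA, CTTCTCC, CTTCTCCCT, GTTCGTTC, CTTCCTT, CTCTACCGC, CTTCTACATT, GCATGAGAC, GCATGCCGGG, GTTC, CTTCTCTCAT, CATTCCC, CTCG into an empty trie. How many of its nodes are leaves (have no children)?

Leaves are exactly the stored words that no other stored word extends.
Those words: "CATTCCC", "CGGA", "CTCG", "CTCTACCGC", "CTTCCTT", "CTTCTACATT", "CTTCTCCCT", "CTTCTCTCAT", "CTTCTCTG", "GCATGAGAC", "GCATGCCGGG", "GTTCGTTC"
Leaf count: 12

12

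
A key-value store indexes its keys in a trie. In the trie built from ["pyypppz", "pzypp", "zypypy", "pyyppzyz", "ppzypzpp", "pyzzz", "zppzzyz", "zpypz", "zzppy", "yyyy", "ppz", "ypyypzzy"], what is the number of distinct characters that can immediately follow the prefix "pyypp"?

The children of the "pyypp" node are the distinct next characters among strings starting with "pyypp".
Distinct next characters after "pyypp": p, z.
That node has 2 child edges.

2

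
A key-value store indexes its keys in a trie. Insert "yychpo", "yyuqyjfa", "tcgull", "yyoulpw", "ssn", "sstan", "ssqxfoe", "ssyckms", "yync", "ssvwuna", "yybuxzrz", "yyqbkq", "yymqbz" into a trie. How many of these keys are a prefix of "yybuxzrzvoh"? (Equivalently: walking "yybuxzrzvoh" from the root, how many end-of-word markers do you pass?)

1

Walk "yybuxzrzvoh" from the root; an end-of-word marker is hit whenever a stored word is a prefix of "yybuxzrzvoh".
Prefixes of the query that are stored words: "yybuxzrz"
Count: 1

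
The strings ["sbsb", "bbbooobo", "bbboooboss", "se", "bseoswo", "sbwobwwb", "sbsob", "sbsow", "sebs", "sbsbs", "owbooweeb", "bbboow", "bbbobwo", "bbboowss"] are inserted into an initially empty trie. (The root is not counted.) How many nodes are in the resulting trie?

Insert word by word; a character creates a node only if that edge doesn't already exist:
  "sbsb" → 4 new (s, b, s, b)
  "bbbooobo" → 8 new (b, b, b, o, o, o, b, o)
  "bbboooboss" → prefix "bbbooobo" already present; 2 new (s, s)
  "se" → prefix "s" already present; 1 new (e)
  "bseoswo" → prefix "b" already present; 6 new (s, e, o, s, w, o)
  "sbwobwwb" → prefix "sb" already present; 6 new (w, o, b, w, w, b)
  "sbsob" → prefix "sbs" already present; 2 new (o, b)
  "sbsow" → prefix "sbso" already present; 1 new (w)
  "sebs" → prefix "se" already present; 2 new (b, s)
  "sbsbs" → prefix "sbsb" already present; 1 new (s)
  "owbooweeb" → 9 new (o, w, b, o, o, w, e, e, b)
  "bbboow" → prefix "bbboo" already present; 1 new (w)
  "bbbobwo" → prefix "bbbo" already present; 3 new (b, w, o)
  "bbboowss" → prefix "bbboow" already present; 2 new (s, s)
Total nodes = 4 + 8 + 2 + 1 + 6 + 6 + 2 + 1 + 2 + 1 + 9 + 1 + 3 + 2 = 48

48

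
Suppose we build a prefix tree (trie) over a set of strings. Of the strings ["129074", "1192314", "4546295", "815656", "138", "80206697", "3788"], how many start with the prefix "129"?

1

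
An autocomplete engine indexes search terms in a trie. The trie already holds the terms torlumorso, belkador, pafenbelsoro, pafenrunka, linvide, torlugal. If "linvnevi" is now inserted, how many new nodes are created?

4

Walking "linvnevi" from the root, the first 4 characters ("linv") follow existing edges; "n" is the first miss.
New nodes needed: |"linvnevi"| − 4 = 8 − 4 = 4.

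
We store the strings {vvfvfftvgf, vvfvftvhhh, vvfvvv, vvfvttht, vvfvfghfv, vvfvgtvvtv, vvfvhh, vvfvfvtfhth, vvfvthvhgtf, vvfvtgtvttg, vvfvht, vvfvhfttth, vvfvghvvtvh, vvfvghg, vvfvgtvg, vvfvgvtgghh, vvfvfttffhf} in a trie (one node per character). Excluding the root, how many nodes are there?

Count nodes per top-level branch (shared prefixes stored once):
  'v'-branch (vvfvfftvgf, vvfvfghfv, vvfvfttffhf, vvfvftvhhh, vvfvfvtfhth, vvfvghg, vvfvghvvtvh, vvfvgtvg, vvfvgtvvtv, vvfvgvtgghh, vvfvhfttth, vvfvhh, vvfvht, vvfvtgtvttg, vvfvthvhgtf, vvfvttht, vvfvvv): 76 nodes
Sum: 76

76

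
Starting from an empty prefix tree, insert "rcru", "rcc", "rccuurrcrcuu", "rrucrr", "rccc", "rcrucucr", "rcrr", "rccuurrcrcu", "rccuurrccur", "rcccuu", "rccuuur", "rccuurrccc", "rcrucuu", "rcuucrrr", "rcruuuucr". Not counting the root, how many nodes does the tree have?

45

Count nodes per top-level branch (shared prefixes stored once):
  'r'-branch (rcc, rccc, rcccuu, rccuurrccc, rccuurrccur, rccuurrcrcu, rccuurrcrcuu, rccuuur, rcrr, rcru, rcrucucr, rcrucuu, rcruuuucr, rcuucrrr, rrucrr): 45 nodes
Sum: 45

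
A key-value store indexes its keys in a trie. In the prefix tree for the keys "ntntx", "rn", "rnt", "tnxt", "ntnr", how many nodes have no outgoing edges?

4

A leaf is a node with no children — equivalently, the end of a word that is not a proper prefix of any other stored word.
Those words: "ntnr", "ntntx", "rnt", "tnxt"
Leaf count: 4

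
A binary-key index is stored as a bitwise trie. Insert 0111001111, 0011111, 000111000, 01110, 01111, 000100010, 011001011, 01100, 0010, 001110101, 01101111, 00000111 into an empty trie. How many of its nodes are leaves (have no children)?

10

A leaf is a node with no children — equivalently, the end of a word that is not a proper prefix of any other stored word.
Those words: "00000111", "000100010", "000111000", "0010", "001110101", "0011111", "011001011", "01101111", "0111001111", "01111"
Leaf count: 10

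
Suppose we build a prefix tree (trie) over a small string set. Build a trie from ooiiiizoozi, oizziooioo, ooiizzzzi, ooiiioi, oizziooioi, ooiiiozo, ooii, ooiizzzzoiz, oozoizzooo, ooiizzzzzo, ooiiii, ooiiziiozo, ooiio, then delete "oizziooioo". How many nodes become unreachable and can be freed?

A node on "oizziooioo"'s path can go only if nothing else ends at it or branches off below it.
The suffix "o" (1 node) is used only by "oizziooioo"; the node for "oizziooio" still has the child "i", so pruning stops there.
Nodes removed: 1

1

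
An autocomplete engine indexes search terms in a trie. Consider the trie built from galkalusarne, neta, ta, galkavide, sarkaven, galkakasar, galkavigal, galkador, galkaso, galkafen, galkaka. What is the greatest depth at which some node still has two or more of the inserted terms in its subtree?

7

Equivalently: take the maximum, over all pairs, of their longest common prefix length.
e.g. "galkaka" and "galkakasar" share the prefix "galkaka" of length 7; no pair shares a longer one.
Longest shared-prefix length: 7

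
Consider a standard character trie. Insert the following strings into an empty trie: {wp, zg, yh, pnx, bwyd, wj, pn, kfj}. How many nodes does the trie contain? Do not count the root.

Trie structure (* marks end of a word):
(root)
├─ b
│  └─ w
│     └─ y
│        └─ d *
├─ k
│  └─ f
│     └─ j *
├─ p
│  └─ n *
│     └─ x *
├─ w
│  ├─ j *
│  └─ p *
├─ y
│  └─ h *
└─ z
   └─ g *
Counting every labelled node above: 17.

17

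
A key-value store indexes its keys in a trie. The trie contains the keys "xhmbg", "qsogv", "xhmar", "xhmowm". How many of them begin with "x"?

3

Filter for entries beginning with "x":
Matches: "xhmar", "xhmbg", "xhmowm"
Count: 3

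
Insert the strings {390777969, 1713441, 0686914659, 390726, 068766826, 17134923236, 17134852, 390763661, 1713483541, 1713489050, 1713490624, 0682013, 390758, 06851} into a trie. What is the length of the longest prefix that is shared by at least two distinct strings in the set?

6

Look for the deepest trie node that still has at least two words in its subtree.
"1713483541" and "17134852" agree on "171348" (6 characters) before diverging; nothing deeper is shared.
Longest shared-prefix length: 6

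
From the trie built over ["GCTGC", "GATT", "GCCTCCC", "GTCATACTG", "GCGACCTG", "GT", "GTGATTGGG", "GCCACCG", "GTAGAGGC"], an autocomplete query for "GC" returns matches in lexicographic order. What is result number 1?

Filter for "GC…" and sort: "GCCACCG", "GCCTCCC", "GCGACCTG", "GCTGC"
Position 1: GCCACCG

GCCACCG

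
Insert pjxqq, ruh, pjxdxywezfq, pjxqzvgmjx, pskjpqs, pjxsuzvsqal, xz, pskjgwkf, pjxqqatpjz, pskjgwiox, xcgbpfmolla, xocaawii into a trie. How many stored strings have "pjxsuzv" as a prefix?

Filter for entries beginning with "pjxsuzv":
Matches: "pjxsuzvsqal"
Count: 1

1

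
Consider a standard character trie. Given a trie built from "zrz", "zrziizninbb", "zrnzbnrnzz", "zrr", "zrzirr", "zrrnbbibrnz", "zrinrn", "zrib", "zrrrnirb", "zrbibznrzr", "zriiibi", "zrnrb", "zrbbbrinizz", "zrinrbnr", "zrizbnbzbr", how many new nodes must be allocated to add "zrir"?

Walking "zrir" from the root, the first 3 characters ("zri") follow existing edges; "r" is the first miss.
So 4 − 3 = 1 new nodes.

1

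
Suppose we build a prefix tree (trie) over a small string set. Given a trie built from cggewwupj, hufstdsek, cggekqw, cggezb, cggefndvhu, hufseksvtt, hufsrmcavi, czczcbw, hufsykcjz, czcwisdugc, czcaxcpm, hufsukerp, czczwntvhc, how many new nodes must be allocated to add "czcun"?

"czc" is already a path in the trie; the remaining "un" must be added.
So 5 − 3 = 2 new nodes.

2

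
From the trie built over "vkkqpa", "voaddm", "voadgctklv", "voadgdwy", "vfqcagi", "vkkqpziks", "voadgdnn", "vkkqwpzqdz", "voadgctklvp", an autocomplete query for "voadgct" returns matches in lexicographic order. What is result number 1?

Words with prefix "voadgct", in lexicographic order: "voadgctklv", "voadgctklvp"
Position 1: voadgctklv

voadgctklv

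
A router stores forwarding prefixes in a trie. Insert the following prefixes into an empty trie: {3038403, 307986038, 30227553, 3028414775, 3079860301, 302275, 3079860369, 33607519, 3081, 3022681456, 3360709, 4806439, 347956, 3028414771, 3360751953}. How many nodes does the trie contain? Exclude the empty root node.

Insert word by word; a character creates a node only if that edge doesn't already exist:
  "3038403" → 7 new (3, 0, 3, 8, 4, 0, 3)
  "307986038" → prefix "30" already present; 7 new (7, 9, 8, 6, 0, 3, 8)
  "30227553" → prefix "30" already present; 6 new (2, 2, 7, 5, 5, 3)
  "3028414775" → prefix "302" already present; 7 new (8, 4, 1, 4, 7, 7, 5)
  "3079860301" → prefix "30798603" already present; 2 new (0, 1)
  "302275" → prefix "302275" already present; 0 new (none)
  "3079860369" → prefix "30798603" already present; 2 new (6, 9)
  "33607519" → prefix "3" already present; 7 new (3, 6, 0, 7, 5, 1, 9)
  "3081" → prefix "30" already present; 2 new (8, 1)
  "3022681456" → prefix "3022" already present; 6 new (6, 8, 1, 4, 5, 6)
  "3360709" → prefix "33607" already present; 2 new (0, 9)
  "4806439" → 7 new (4, 8, 0, 6, 4, 3, 9)
  "347956" → prefix "3" already present; 5 new (4, 7, 9, 5, 6)
  "3028414771" → prefix "302841477" already present; 1 new (1)
  "3360751953" → prefix "33607519" already present; 2 new (5, 3)
Total nodes = 7 + 7 + 6 + 7 + 2 + 0 + 2 + 7 + 2 + 6 + 2 + 7 + 5 + 1 + 2 = 63

63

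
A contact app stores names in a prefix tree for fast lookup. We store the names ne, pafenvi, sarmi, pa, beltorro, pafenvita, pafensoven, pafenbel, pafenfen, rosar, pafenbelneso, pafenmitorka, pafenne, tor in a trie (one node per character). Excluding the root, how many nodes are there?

56

For each word, the new-node count is its length minus the longest prefix already in the trie:
  "ne" → 2 new (n, e)
  "pafenvi" → 7 new (p, a, f, e, n, v, i)
  "sarmi" → 5 new (s, a, r, m, i)
  "pa" → prefix "pa" already present; 0 new (none)
  "beltorro" → 8 new (b, e, l, t, o, r, r, o)
  "pafenvita" → prefix "pafenvi" already present; 2 new (t, a)
  "pafensoven" → prefix "pafen" already present; 5 new (s, o, v, e, n)
  "pafenbel" → prefix "pafen" already present; 3 new (b, e, l)
  "pafenfen" → prefix "pafen" already present; 3 new (f, e, n)
  "rosar" → 5 new (r, o, s, a, r)
  "pafenbelneso" → prefix "pafenbel" already present; 4 new (n, e, s, o)
  "pafenmitorka" → prefix "pafen" already present; 7 new (m, i, t, o, r, k, a)
  "pafenne" → prefix "pafen" already present; 2 new (n, e)
  "tor" → 3 new (t, o, r)
Total nodes = 2 + 7 + 5 + 0 + 8 + 2 + 5 + 3 + 3 + 5 + 4 + 7 + 2 + 3 = 56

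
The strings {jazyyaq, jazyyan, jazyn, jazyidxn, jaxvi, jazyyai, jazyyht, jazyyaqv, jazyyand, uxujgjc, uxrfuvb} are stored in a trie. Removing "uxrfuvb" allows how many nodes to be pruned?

A node on "uxrfuvb"'s path can go only if nothing else ends at it or branches off below it.
The suffix "rfuvb" (5 nodes) is used only by "uxrfuvb"; the node for "ux" still has the child "u", so pruning stops there.
Nodes removed: 5

5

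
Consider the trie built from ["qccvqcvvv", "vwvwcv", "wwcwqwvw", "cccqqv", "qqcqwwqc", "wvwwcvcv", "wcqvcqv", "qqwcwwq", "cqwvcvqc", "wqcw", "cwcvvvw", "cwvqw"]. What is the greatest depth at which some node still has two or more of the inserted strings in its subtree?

Equivalently: take the maximum, over all pairs, of their longest common prefix length.
"cwcvvvw" and "cwvqw" agree on "cw" (2 characters) before diverging; nothing deeper is shared.
Longest shared-prefix length: 2

2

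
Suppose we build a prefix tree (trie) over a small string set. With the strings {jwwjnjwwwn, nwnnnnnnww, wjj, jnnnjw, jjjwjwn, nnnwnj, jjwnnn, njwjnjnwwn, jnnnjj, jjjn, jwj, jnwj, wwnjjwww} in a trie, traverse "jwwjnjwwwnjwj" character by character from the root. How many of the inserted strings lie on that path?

1

Check each prefix of "jwwjnjwwwnjwj" against the stored set — each match is an end-marker on the path.
Prefixes of the query that are stored words: "jwwjnjwwwn"
Count: 1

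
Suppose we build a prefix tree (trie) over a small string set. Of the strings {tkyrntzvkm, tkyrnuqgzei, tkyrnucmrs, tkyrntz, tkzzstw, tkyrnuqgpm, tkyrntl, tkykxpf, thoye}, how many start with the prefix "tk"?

Traverse to the node for "tk", then collect every word in that subtree.
Words under "tk": tkykxpf, tkyrntl, tkyrntz, tkyrntzvkm, tkyrnucmrs, tkyrnuqgpm, tkyrnuqgzei, tkzzstw
Count: 8

8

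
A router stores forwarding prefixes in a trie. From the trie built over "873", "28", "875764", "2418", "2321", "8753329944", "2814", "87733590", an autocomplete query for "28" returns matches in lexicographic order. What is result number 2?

Filter for "28…" and sort: "28", "2814"
Position 2: 2814

2814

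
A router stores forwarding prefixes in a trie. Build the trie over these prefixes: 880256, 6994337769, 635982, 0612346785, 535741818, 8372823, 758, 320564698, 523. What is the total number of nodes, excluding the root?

For each word, the new-node count is its length minus the longest prefix already in the trie:
  "880256" → 6 new (8, 8, 0, 2, 5, 6)
  "6994337769" → 10 new (6, 9, 9, 4, 3, 3, 7, 7, 6, 9)
  "635982" → prefix "6" already present; 5 new (3, 5, 9, 8, 2)
  "0612346785" → 10 new (0, 6, 1, 2, 3, 4, 6, 7, 8, 5)
  "535741818" → 9 new (5, 3, 5, 7, 4, 1, 8, 1, 8)
  "8372823" → prefix "8" already present; 6 new (3, 7, 2, 8, 2, 3)
  "758" → 3 new (7, 5, 8)
  "320564698" → 9 new (3, 2, 0, 5, 6, 4, 6, 9, 8)
  "523" → prefix "5" already present; 2 new (2, 3)
Total nodes = 6 + 10 + 5 + 10 + 9 + 6 + 3 + 9 + 2 = 60

60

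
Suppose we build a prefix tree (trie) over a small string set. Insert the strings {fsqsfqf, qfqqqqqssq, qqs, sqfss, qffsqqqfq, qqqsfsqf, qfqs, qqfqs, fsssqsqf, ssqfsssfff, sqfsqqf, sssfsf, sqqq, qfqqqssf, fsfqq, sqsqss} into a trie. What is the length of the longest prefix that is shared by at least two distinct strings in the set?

5

Look for the deepest trie node that still has at least two words in its subtree.
"qfqqqqqssq" and "qfqqqssf" agree on "qfqqq" (5 characters) before diverging; nothing deeper is shared.
Longest shared-prefix length: 5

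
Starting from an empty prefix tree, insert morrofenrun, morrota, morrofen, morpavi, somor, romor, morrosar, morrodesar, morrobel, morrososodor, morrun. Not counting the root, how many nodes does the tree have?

46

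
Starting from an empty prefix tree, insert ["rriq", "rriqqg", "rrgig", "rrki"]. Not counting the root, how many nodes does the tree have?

Trace insertions, counting only characters that open a new branch:
  "rriq" → 4 new (r, r, i, q)
  "rriqqg" → prefix "rriq" already present; 2 new (q, g)
  "rrgig" → prefix "rr" already present; 3 new (g, i, g)
  "rrki" → prefix "rr" already present; 2 new (k, i)
Total nodes = 4 + 2 + 3 + 2 = 11

11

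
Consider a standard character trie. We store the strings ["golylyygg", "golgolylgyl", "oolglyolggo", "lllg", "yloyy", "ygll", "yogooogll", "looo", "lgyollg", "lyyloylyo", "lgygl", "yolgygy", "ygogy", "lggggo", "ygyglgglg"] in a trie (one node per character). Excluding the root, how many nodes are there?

86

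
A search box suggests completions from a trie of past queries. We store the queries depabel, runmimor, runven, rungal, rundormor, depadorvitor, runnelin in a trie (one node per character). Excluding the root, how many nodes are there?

Trie structure (* marks end of a word):
(root)
├─ d
│  └─ e
│     └─ p
│        └─ a
│           ├─ b
│           │  └─ e
│           │     └─ l *
│           └─ d
│              └─ o
│                 └─ r
│                    └─ v
│                       └─ i
│                          └─ t
│                             └─ o
│                                └─ r *
└─ r
   └─ u
      └─ n
         ├─ d
         │  └─ o
         │     └─ r
         │        └─ m
         │           └─ o
         │              └─ r *
         ├─ g
         │  └─ a
         │     └─ l *
         ├─ m
         │  └─ i
         │     └─ m
         │        └─ o
         │           └─ r *
         ├─ n
         │  └─ e
         │     └─ l
         │        └─ i
         │           └─ n *
         └─ v
            └─ e
               └─ n *
Counting every labelled node above: 40.

40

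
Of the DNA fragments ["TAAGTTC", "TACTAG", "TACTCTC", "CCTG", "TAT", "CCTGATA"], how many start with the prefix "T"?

Traverse to the node for "T", then collect every word in that subtree.
Matches: "TAAGTTC", "TACTAG", "TACTCTC", "TAT"
Count: 4

4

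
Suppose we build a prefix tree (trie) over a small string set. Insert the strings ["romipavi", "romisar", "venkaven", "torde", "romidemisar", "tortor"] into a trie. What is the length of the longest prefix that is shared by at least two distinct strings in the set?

4

Equivalently: take the maximum, over all pairs, of their longest common prefix length.
"romidemisar" and "romipavi" agree on "romi" (4 characters) before diverging; nothing deeper is shared.
Longest shared-prefix length: 4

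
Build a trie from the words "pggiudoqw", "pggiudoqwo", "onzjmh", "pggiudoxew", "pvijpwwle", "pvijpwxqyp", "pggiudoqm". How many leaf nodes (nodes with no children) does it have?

6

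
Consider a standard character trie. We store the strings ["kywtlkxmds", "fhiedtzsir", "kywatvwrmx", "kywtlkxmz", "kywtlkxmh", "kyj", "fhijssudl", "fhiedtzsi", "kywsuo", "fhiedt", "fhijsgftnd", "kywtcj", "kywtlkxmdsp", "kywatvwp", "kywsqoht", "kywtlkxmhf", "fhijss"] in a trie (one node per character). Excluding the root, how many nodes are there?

Count nodes per top-level branch (shared prefixes stored once):
  'f'-branch (fhiedt, fhiedtzsi, fhiedtzsir, fhijsgftnd, fhijss, fhijssudl): 21 nodes
  'k'-branch (kyj, kywatvwp, kywatvwrmx, kywsqoht, kywsuo, kywtcj, kywtlkxmds, kywtlkxmdsp, kywtlkxmh, kywtlkxmhf, kywtlkxmz): 32 nodes
Sum: 53

53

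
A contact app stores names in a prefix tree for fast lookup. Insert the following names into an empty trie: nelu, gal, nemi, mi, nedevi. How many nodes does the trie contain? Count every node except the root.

15

Insert word by word; a character creates a node only if that edge doesn't already exist:
  "nelu" → 4 new (n, e, l, u)
  "gal" → 3 new (g, a, l)
  "nemi" → prefix "ne" already present; 2 new (m, i)
  "mi" → 2 new (m, i)
  "nedevi" → prefix "ne" already present; 4 new (d, e, v, i)
Total nodes = 4 + 3 + 2 + 2 + 4 = 15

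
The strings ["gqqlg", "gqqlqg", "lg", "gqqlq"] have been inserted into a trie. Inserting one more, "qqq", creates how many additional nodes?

Nothing in the trie begins with "q"; the whole of "qqq" is new.
3 − 0 = 3 new nodes.

3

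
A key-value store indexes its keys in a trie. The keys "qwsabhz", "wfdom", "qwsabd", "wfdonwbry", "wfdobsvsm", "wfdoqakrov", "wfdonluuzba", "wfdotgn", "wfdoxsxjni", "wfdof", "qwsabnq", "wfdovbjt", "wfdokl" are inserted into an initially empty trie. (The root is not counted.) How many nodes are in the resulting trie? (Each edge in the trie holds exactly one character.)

Trace insertions, counting only characters that open a new branch:
  "qwsabhz" → 7 new (q, w, s, a, b, h, z)
  "wfdom" → 5 new (w, f, d, o, m)
  "qwsabd" → prefix "qwsab" already present; 1 new (d)
  "wfdonwbry" → prefix "wfdo" already present; 5 new (n, w, b, r, y)
  "wfdobsvsm" → prefix "wfdo" already present; 5 new (b, s, v, s, m)
  "wfdoqakrov" → prefix "wfdo" already present; 6 new (q, a, k, r, o, v)
  "wfdonluuzba" → prefix "wfdon" already present; 6 new (l, u, u, z, b, a)
  "wfdotgn" → prefix "wfdo" already present; 3 new (t, g, n)
  "wfdoxsxjni" → prefix "wfdo" already present; 6 new (x, s, x, j, n, i)
  "wfdof" → prefix "wfdo" already present; 1 new (f)
  "qwsabnq" → prefix "qwsab" already present; 2 new (n, q)
  "wfdovbjt" → prefix "wfdo" already present; 4 new (v, b, j, t)
  "wfdokl" → prefix "wfdo" already present; 2 new (k, l)
Total nodes = 7 + 5 + 1 + 5 + 5 + 6 + 6 + 3 + 6 + 1 + 2 + 4 + 2 = 53

53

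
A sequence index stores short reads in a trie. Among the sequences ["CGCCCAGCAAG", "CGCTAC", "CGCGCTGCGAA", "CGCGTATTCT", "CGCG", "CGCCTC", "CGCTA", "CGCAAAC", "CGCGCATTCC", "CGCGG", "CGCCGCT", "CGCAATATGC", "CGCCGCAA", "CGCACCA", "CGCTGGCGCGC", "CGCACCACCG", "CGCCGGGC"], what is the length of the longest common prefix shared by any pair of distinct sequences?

7

The deepest shared node is where two words last agree before diverging.
e.g. "CGCACCA" and "CGCACCACCG" share the prefix "CGCACCA" of length 7; no pair shares a longer one.
Longest shared-prefix length: 7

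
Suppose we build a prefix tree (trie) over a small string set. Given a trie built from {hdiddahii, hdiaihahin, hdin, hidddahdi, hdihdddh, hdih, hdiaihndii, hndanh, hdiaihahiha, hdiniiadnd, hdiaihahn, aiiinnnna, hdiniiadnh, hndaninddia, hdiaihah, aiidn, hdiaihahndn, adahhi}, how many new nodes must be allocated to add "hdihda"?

"hdihd" is already a path in the trie; the remaining "a" must be added.
New nodes needed: |"hdihda"| − 5 = 6 − 5 = 1.

1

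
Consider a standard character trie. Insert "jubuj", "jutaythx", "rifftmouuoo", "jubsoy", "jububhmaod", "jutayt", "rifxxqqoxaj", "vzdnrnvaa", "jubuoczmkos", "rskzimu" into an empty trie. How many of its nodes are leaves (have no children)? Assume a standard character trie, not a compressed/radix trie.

9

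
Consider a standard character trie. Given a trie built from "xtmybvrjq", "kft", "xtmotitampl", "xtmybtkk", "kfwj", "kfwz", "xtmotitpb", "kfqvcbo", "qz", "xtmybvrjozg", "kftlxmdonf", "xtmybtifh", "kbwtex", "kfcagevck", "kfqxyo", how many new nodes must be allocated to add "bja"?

3

Nothing in the trie begins with "b"; the whole of "bja" is new.
3 − 0 = 3 new nodes.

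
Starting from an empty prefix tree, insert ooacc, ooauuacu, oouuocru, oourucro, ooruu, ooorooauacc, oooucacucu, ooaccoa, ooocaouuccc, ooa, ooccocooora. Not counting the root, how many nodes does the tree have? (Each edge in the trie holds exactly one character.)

Count nodes per top-level branch (shared prefixes stored once):
  'o'-branch (ooa, ooacc, ooaccoa, ooauuacu, ooccocooora, ooocaouuccc, ooorooauacc, oooucacucu, ooruu, oourucro, oouuocru): 59 nodes
Sum: 59

59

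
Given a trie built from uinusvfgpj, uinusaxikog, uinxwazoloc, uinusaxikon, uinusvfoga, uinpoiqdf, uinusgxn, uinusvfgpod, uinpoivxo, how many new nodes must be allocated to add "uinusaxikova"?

"uinusaxiko" is already a path in the trie; the remaining "va" must be added.
So 12 − 10 = 2 new nodes.

2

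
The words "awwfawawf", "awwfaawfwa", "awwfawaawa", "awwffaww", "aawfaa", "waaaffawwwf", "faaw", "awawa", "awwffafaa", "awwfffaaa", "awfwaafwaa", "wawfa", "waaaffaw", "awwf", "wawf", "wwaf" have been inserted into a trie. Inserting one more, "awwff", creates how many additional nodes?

Every character of "awwff" already lies on an existing path (it is a prefix of some stored word).
No new nodes are needed: 0.

0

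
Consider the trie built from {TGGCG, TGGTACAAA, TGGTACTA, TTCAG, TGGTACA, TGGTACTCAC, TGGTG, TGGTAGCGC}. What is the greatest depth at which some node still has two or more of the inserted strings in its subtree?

7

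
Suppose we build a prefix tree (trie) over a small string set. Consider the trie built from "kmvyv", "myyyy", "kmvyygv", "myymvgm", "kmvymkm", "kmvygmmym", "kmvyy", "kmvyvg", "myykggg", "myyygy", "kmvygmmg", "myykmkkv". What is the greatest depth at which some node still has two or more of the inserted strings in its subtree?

7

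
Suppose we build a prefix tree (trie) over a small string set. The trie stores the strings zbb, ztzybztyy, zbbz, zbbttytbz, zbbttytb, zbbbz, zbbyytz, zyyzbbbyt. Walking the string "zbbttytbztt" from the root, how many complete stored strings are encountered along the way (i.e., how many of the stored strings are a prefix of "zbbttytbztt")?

Traverse "zbbttytbztt" character by character; count nodes along the way that are marked as word ends.
Prefixes of the query that are stored words: "zbb", "zbbttytb", "zbbttytbz"
Count: 3

3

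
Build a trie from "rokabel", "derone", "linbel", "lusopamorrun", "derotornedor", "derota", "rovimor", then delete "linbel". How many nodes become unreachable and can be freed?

A node on "linbel"'s path can go only if nothing else ends at it or branches off below it.
The suffix "inbel" (5 nodes) is used only by "linbel"; the node for "l" still has the child "u", so pruning stops there.
Nodes removed: 5

5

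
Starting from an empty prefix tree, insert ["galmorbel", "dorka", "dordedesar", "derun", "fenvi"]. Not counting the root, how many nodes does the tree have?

30

Count nodes per top-level branch (shared prefixes stored once):
  'd'-branch (derun, dordedesar, dorka): 16 nodes
  'f'-branch (fenvi): 5 nodes
  'g'-branch (galmorbel): 9 nodes
Sum: 30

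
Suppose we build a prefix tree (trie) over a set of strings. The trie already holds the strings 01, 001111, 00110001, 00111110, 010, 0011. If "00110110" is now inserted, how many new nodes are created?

Walking "00110110" from the root, the first 5 characters ("00110") follow existing edges; "1" is the first miss.
So 8 − 5 = 3 new nodes.

3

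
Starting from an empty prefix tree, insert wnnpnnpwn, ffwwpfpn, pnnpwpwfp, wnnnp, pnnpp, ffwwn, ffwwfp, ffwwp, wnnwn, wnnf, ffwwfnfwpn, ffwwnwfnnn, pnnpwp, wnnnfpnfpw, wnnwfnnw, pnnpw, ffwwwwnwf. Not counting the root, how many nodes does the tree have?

Trace insertions, counting only characters that open a new branch:
  "wnnpnnpwn" → 9 new (w, n, n, p, n, n, p, w, n)
  "ffwwpfpn" → 8 new (f, f, w, w, p, f, p, n)
  "pnnpwpwfp" → 9 new (p, n, n, p, w, p, w, f, p)
  "wnnnp" → prefix "wnn" already present; 2 new (n, p)
  "pnnpp" → prefix "pnnp" already present; 1 new (p)
  "ffwwn" → prefix "ffww" already present; 1 new (n)
  "ffwwfp" → prefix "ffww" already present; 2 new (f, p)
  "ffwwp" → prefix "ffwwp" already present; 0 new (none)
  "wnnwn" → prefix "wnn" already present; 2 new (w, n)
  "wnnf" → prefix "wnn" already present; 1 new (f)
  "ffwwfnfwpn" → prefix "ffwwf" already present; 5 new (n, f, w, p, n)
  "ffwwnwfnnn" → prefix "ffwwn" already present; 5 new (w, f, n, n, n)
  "pnnpwp" → prefix "pnnpwp" already present; 0 new (none)
  "wnnnfpnfpw" → prefix "wnnn" already present; 6 new (f, p, n, f, p, w)
  "wnnwfnnw" → prefix "wnnw" already present; 4 new (f, n, n, w)
  "pnnpw" → prefix "pnnpw" already present; 0 new (none)
  "ffwwwwnwf" → prefix "ffww" already present; 5 new (w, w, n, w, f)
Total nodes = 9 + 8 + 9 + 2 + 1 + 1 + 2 + 0 + 2 + 1 + 5 + 5 + 0 + 6 + 4 + 0 + 5 = 60

60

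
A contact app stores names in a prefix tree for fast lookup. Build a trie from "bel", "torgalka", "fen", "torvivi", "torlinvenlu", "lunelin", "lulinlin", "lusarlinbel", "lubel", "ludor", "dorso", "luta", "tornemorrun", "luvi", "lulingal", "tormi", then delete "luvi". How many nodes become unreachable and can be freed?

2

After clearing the end-marker at "luvi", prune upward until reaching a node still needed by another word.
The suffix "vi" (2 nodes) is used only by "luvi"; the node for "lu" still has the child "n", so pruning stops there.
Nodes removed: 2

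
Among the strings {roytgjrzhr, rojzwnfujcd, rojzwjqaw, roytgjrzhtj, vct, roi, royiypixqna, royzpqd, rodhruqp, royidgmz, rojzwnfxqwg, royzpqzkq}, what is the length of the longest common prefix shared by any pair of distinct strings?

9

Equivalently: take the maximum, over all pairs, of their longest common prefix length.
e.g. "roytgjrzhr" and "roytgjrzhtj" share the prefix "roytgjrzh" of length 9; no pair shares a longer one.
Longest shared-prefix length: 9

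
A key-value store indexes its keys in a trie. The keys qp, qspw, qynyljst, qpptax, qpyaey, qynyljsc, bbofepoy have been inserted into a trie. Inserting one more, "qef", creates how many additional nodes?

Walking "qef" from the root, the first 1 characters ("q") follow existing edges; "e" is the first miss.
New nodes needed: |"qef"| − 1 = 3 − 1 = 2.

2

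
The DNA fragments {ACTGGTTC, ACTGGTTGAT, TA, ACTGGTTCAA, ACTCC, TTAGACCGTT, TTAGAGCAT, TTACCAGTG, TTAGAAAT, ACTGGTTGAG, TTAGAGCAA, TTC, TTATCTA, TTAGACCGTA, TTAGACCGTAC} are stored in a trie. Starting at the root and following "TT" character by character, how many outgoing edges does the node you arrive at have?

Walk "TT" from the root, arriving at one node.
Characters that immediately follow "TT" among the stored strings: {A, C}.
That node has 2 child edges.

2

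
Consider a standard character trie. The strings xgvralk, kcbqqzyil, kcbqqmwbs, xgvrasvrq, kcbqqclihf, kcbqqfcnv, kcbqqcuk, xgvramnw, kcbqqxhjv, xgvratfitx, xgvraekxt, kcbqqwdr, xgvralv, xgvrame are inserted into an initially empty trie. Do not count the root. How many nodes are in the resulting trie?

56

For each word, the new-node count is its length minus the longest prefix already in the trie:
  "xgvralk" → 7 new (x, g, v, r, a, l, k)
  "kcbqqzyil" → 9 new (k, c, b, q, q, z, y, i, l)
  "kcbqqmwbs" → prefix "kcbqq" already present; 4 new (m, w, b, s)
  "xgvrasvrq" → prefix "xgvra" already present; 4 new (s, v, r, q)
  "kcbqqclihf" → prefix "kcbqq" already present; 5 new (c, l, i, h, f)
  "kcbqqfcnv" → prefix "kcbqq" already present; 4 new (f, c, n, v)
  "kcbqqcuk" → prefix "kcbqqc" already present; 2 new (u, k)
  "xgvramnw" → prefix "xgvra" already present; 3 new (m, n, w)
  "kcbqqxhjv" → prefix "kcbqq" already present; 4 new (x, h, j, v)
  "xgvratfitx" → prefix "xgvra" already present; 5 new (t, f, i, t, x)
  "xgvraekxt" → prefix "xgvra" already present; 4 new (e, k, x, t)
  "kcbqqwdr" → prefix "kcbqq" already present; 3 new (w, d, r)
  "xgvralv" → prefix "xgvral" already present; 1 new (v)
  "xgvrame" → prefix "xgvram" already present; 1 new (e)
Total nodes = 7 + 9 + 4 + 4 + 5 + 4 + 2 + 3 + 4 + 5 + 4 + 3 + 1 + 1 = 56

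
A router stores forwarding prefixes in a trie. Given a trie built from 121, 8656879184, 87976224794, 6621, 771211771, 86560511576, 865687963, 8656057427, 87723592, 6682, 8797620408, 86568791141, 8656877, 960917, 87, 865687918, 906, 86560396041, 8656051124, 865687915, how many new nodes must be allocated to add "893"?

2

"8" is already a path in the trie; the remaining "93" must be added.
New nodes needed: |"893"| − 1 = 3 − 1 = 2.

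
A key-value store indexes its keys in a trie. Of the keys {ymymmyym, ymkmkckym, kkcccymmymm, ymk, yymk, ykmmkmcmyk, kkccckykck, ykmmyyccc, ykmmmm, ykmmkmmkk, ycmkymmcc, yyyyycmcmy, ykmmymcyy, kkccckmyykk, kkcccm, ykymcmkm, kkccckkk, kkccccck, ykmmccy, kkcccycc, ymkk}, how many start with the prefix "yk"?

Walk to "yk"; the words in its subtree are exactly those with that prefix.
Words under "yk": ykmmccy, ykmmkmcmyk, ykmmkmmkk, ykmmmm, ykmmymcyy, ykmmyyccc, ykymcmkm
Count: 7

7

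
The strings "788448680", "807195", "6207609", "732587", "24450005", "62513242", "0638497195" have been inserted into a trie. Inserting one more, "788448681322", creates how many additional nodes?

Walking "788448681322" from the root, the first 8 characters ("78844868") follow existing edges; "1" is the first miss.
New nodes needed: |"788448681322"| − 8 = 12 − 8 = 4.

4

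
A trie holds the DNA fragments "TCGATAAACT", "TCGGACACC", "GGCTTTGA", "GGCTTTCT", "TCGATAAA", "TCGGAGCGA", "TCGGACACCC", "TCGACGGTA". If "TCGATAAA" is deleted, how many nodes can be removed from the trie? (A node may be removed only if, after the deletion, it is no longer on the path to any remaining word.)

0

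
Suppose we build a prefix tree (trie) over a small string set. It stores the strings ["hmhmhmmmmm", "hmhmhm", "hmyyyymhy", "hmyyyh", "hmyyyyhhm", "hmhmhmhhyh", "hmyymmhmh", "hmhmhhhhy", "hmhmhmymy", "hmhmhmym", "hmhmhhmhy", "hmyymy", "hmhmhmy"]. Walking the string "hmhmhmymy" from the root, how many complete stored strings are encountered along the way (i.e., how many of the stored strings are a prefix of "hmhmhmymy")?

Walk "hmhmhmymy" from the root; an end-of-word marker is hit whenever a stored word is a prefix of "hmhmhmymy".
Prefixes of the query that are stored words: "hmhmhm", "hmhmhmy", "hmhmhmym", "hmhmhmymy"
Count: 4

4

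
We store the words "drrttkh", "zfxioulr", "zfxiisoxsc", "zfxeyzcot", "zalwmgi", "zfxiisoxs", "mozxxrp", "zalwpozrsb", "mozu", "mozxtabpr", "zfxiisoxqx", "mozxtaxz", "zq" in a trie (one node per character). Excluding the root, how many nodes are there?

Trace insertions, counting only characters that open a new branch:
  "drrttkh" → 7 new (d, r, r, t, t, k, h)
  "zfxioulr" → 8 new (z, f, x, i, o, u, l, r)
  "zfxiisoxsc" → prefix "zfxi" already present; 6 new (i, s, o, x, s, c)
  "zfxeyzcot" → prefix "zfx" already present; 6 new (e, y, z, c, o, t)
  "zalwmgi" → prefix "z" already present; 6 new (a, l, w, m, g, i)
  "zfxiisoxs" → prefix "zfxiisoxs" already present; 0 new (none)
  "mozxxrp" → 7 new (m, o, z, x, x, r, p)
  "zalwpozrsb" → prefix "zalw" already present; 6 new (p, o, z, r, s, b)
  "mozu" → prefix "moz" already present; 1 new (u)
  "mozxtabpr" → prefix "mozx" already present; 5 new (t, a, b, p, r)
  "zfxiisoxqx" → prefix "zfxiisox" already present; 2 new (q, x)
  "mozxtaxz" → prefix "mozxta" already present; 2 new (x, z)
  "zq" → prefix "z" already present; 1 new (q)
Total nodes = 7 + 8 + 6 + 6 + 6 + 0 + 7 + 6 + 1 + 5 + 2 + 2 + 1 = 57

57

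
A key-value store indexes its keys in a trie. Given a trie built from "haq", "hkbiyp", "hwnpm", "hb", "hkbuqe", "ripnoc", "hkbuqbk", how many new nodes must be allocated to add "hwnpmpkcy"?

4

The longest prefix of "hwnpmpkcy" already in the trie is "hwnpm" (length 5).
So 9 − 5 = 4 new nodes.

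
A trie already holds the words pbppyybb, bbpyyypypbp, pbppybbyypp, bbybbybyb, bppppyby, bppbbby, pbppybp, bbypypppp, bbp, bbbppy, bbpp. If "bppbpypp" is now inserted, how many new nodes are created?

4

Walking "bppbpypp" from the root, the first 4 characters ("bppb") follow existing edges; "p" is the first miss.
So 8 − 4 = 4 new nodes.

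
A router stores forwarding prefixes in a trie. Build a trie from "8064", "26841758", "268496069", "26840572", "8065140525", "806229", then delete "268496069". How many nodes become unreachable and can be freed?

5

After clearing the end-marker at "268496069", prune upward until reaching a node still needed by another word.
The suffix "96069" (5 nodes) is used only by "268496069"; the node for "2684" still has the child "1", so pruning stops there.
Nodes removed: 5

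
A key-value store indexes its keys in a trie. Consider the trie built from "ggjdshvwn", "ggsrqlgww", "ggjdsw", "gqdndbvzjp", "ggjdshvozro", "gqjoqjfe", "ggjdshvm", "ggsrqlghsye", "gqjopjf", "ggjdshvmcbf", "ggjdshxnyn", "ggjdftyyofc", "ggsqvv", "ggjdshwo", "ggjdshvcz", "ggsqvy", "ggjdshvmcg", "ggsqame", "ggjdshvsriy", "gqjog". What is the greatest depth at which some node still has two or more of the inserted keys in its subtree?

9

The deepest shared node is where two words last agree before diverging.
e.g. "ggjdshvmcbf" and "ggjdshvmcg" share the prefix "ggjdshvmc" of length 9; no pair shares a longer one.
Longest shared-prefix length: 9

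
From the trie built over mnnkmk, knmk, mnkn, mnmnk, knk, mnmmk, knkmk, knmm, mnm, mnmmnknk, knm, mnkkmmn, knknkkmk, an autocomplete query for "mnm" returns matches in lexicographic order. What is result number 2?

DFS of the "mnm" subtree visits, in order: "mnm", "mnmmk", "mnmmnknk", "mnmnk"
Position 2: mnmmk

mnmmk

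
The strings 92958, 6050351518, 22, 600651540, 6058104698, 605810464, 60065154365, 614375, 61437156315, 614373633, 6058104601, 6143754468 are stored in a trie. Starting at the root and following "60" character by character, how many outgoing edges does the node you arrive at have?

2

Walk "60" from the root, arriving at one node.
Distinct next characters after "60": 0, 5.
That node has 2 child edges.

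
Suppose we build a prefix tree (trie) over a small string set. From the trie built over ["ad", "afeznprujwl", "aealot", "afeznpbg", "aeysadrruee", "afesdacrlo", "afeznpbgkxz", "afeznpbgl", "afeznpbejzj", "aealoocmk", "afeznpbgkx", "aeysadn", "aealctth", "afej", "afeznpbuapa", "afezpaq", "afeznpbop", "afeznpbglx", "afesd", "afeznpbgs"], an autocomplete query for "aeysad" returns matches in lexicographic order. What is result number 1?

aeysadn

Words with prefix "aeysad", in lexicographic order: "aeysadn", "aeysadrruee"
Position 1: aeysadn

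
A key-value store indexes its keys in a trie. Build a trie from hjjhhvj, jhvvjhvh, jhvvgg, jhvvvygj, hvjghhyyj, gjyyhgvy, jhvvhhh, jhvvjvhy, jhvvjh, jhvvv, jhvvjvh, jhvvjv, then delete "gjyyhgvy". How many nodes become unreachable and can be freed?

8

Walk "gjyyhgvy" from the leaf back toward the root, removing each node that no remaining word uses.
No other word shares any prefix with "gjyyhgvy", so all 8 of its nodes go.
Nodes removed: 8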